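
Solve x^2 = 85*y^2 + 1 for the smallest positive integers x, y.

(x, y) = (285769, 30996)

First expand sqrt(85) as a continued fraction. With x_i = (sqrt(85) + m_i)/d_i and (m_0, d_0) = (0, 1): a_0 = floor(sqrt(85)) = 9, since 9^2 = 81 <= 85 < 100 = 10^2.
Iterate m_{i+1} = d_i*a_i - m_i, d_{i+1} = (85 - m_{i+1}^2)/d_i, a_{i+1} = floor((a_0 + m_{i+1})/d_{i+1}):
  m_1 = 1*9 - 0 = 9, d_1 = (85 - 9^2)/1 = 4/1 = 4, a_1 = floor((9 + 9)/4) = 4.
  m_2 = 4*4 - 9 = 7, d_2 = (85 - 7^2)/4 = 36/4 = 9, a_2 = floor((9 + 7)/9) = 1.
  m_3 = 9*1 - 7 = 2, d_3 = (85 - 2^2)/9 = 81/9 = 9, a_3 = floor((9 + 2)/9) = 1.
  m_4 = 9*1 - 2 = 7, d_4 = (85 - 7^2)/9 = 36/9 = 4, a_4 = floor((9 + 7)/4) = 4.
  m_5 = 4*4 - 7 = 9, d_5 = (85 - 9^2)/4 = 4/4 = 1, a_5 = floor((9 + 9)/1) = 18.
  m_6 = 1*18 - 9 = 9, d_6 = (85 - 9^2)/1 = 4/1 = 4: (m_6, d_6) = (m_1, d_1) = (9, 4), so from here the quotients repeat a_1, ..., a_5; the period length is 5.
So sqrt(85) = [9; (4, 1, 1, 4, 18)] with period length k = 5.
k is odd, so (p_{k-1}, q_{k-1}) only solves x^2 - 85y^2 = -1 and the fundamental solution of x^2 - 85y^2 = 1 is (p_{2k-1}, q_{2k-1}) = (p_9, q_9); compute convergents through index 9, running through the period twice.
Convergents (p_i = a_i*p_{i-1} + p_{i-2}, q_i = a_i*q_{i-1} + q_{i-2} with p_{-2}=0, p_{-1}=1, q_{-2}=1, q_{-1}=0):
  i=0: a_0=9, p_0 = 9*1 + 0 = 9, q_0 = 9*0 + 1 = 1.
  i=1: a_1=4, p_1 = 4*9 + 1 = 37, q_1 = 4*1 + 0 = 4.
  i=2: a_2=1, p_2 = 1*37 + 9 = 46, q_2 = 1*4 + 1 = 5.
  i=3: a_3=1, p_3 = 1*46 + 37 = 83, q_3 = 1*5 + 4 = 9.
  i=4: a_4=4, p_4 = 4*83 + 46 = 378, q_4 = 4*9 + 5 = 41.
  i=5: a_5=18, p_5 = 18*378 + 83 = 6887, q_5 = 18*41 + 9 = 747.
  i=6: a_6=4, p_6 = 4*6887 + 378 = 27926, q_6 = 4*747 + 41 = 3029.
  i=7: a_7=1, p_7 = 1*27926 + 6887 = 34813, q_7 = 1*3029 + 747 = 3776.
  i=8: a_8=1, p_8 = 1*34813 + 27926 = 62739, q_8 = 1*3776 + 3029 = 6805.
  i=9: a_9=4, p_9 = 4*62739 + 34813 = 285769, q_9 = 4*6805 + 3776 = 30996.
Indeed p_4^2 - 85*q_4^2 = 142884 - 142885 = -1, not +1.
Check: 285769^2 - 85*30996^2 = 81663921361 - 81663921360 = 1, so (x, y) = (285769, 30996) solves the equation, and by the theorem it is the least positive solution.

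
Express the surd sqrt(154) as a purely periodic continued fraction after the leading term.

Write x_i = (sqrt(154) + m_i)/d_i with (m_0, d_0) = (0, 1). a_0 = floor(sqrt(154)) = 12, since 12^2 = 144 <= 154 < 169 = 13^2.
Iterate m_{i+1} = d_i*a_i - m_i, d_{i+1} = (154 - m_{i+1}^2)/d_i, a_{i+1} = floor((a_0 + m_{i+1})/d_{i+1}):
  m_1 = 1*12 - 0 = 12, d_1 = (154 - 12^2)/1 = 10/1 = 10, a_1 = floor((12 + 12)/10) = 2.
  m_2 = 10*2 - 12 = 8, d_2 = (154 - 8^2)/10 = 90/10 = 9, a_2 = floor((12 + 8)/9) = 2.
  m_3 = 9*2 - 8 = 10, d_3 = (154 - 10^2)/9 = 54/9 = 6, a_3 = floor((12 + 10)/6) = 3.
  m_4 = 6*3 - 10 = 8, d_4 = (154 - 8^2)/6 = 90/6 = 15, a_4 = floor((12 + 8)/15) = 1.
  m_5 = 15*1 - 8 = 7, d_5 = (154 - 7^2)/15 = 105/15 = 7, a_5 = floor((12 + 7)/7) = 2.
  m_6 = 7*2 - 7 = 7, d_6 = (154 - 7^2)/7 = 105/7 = 15, a_6 = floor((12 + 7)/15) = 1.
  m_7 = 15*1 - 7 = 8, d_7 = (154 - 8^2)/15 = 90/15 = 6, a_7 = floor((12 + 8)/6) = 3.
  m_8 = 6*3 - 8 = 10, d_8 = (154 - 10^2)/6 = 54/6 = 9, a_8 = floor((12 + 10)/9) = 2.
  m_9 = 9*2 - 10 = 8, d_9 = (154 - 8^2)/9 = 90/9 = 10, a_9 = floor((12 + 8)/10) = 2.
  m_10 = 10*2 - 8 = 12, d_10 = (154 - 12^2)/10 = 10/10 = 1, a_10 = floor((12 + 12)/1) = 24.
  m_11 = 1*24 - 12 = 12, d_11 = (154 - 12^2)/1 = 10/1 = 10: (m_11, d_11) = (m_1, d_1) = (12, 10), so from here the quotients repeat a_1, ..., a_10; the period length is 10.
Hence the expansion of sqrt(154) is a_0 = 12 followed by the repeating block 2, 2, 3, 1, 2, 1, 3, 2, 2, 24 (period 10).

[12; (2, 2, 3, 1, 2, 1, 3, 2, 2, 24)]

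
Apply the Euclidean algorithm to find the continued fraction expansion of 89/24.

Run the Euclidean algorithm on 89 and 24; the successive quotients are the partial quotients a_0, a_1, ... (each step inverts the fractional part left over by the previous one):
  89 = 3*24 + 17, so a_0 = 3.
  24 = 1*17 + 7, so a_1 = 1.
  17 = 2*7 + 3, so a_2 = 2.
  7 = 2*3 + 1, so a_3 = 2.
  3 = 3*1 + 0, so a_4 = 3.
The remainder reaches 0 after 5 divisions, so the expansion has 5 partial quotients, read off in order.

[3; 1, 2, 2, 3]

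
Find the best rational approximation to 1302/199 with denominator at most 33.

157/24

Expand x = 1302/199 as a continued fraction with the Euclidean algorithm:
  1302 = 6*199 + 108, so a_0 = 6.
  199 = 1*108 + 91, so a_1 = 1.
  108 = 1*91 + 17, so a_2 = 1.
  91 = 5*17 + 6, so a_3 = 5.
  17 = 2*6 + 5, so a_4 = 2.
  6 = 1*5 + 1, so a_5 = 1.
  5 = 5*1 + 0, so a_6 = 5.
so x = [6; 1, 1, 5, 2, 1, 5].
Convergents (p_i = a_i*p_{i-1} + p_{i-2}, q_i = a_i*q_{i-1} + q_{i-2} with p_{-2}=0, p_{-1}=1, q_{-2}=1, q_{-1}=0), until the denominator exceeds 33:
  i=0: a_0=6, p_0 = 6*1 + 0 = 6, q_0 = 6*0 + 1 = 1.
  i=1: a_1=1, p_1 = 1*6 + 1 = 7, q_1 = 1*1 + 0 = 1.
  i=2: a_2=1, p_2 = 1*7 + 6 = 13, q_2 = 1*1 + 1 = 2.
  i=3: a_3=5, p_3 = 5*13 + 7 = 72, q_3 = 5*2 + 1 = 11.
  i=4: a_4=2, p_4 = 2*72 + 13 = 157, q_4 = 2*11 + 2 = 24.
  i=5: a_5=1, p_5 = 1*157 + 72 = 229, q_5 = 1*24 + 11 = 35.
q_5 = 35 > 33, so the last convergent with denominator <= 33 is p_4/q_4 = 157/24.
The closest fraction with denominator <= 33 is either p_4/q_4 or the intermediate fraction (k*p_4 + p_3)/(k*q_4 + q_3) with the largest k >= 1 whose denominator stays <= 33; these approach x as k grows, and every other convergent or intermediate fraction in range is farther away.
Largest k: floor((33 - q_3)/q_4) = floor((33 - 11)/24) = 0.
Since k = 0, no intermediate fraction beyond p_4/q_4 has denominator <= 33, so the convergent 157/24 is the closest (its error is |1302*24 - 157*199|/(199*24) = 5/4776).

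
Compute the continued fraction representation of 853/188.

[4; 1, 1, 6, 4, 1, 2]

Run the Euclidean algorithm on 853 and 188; the successive quotients are the partial quotients a_0, a_1, ... (each step inverts the fractional part left over by the previous one):
  853 = 4*188 + 101, so a_0 = 4.
  188 = 1*101 + 87, so a_1 = 1.
  101 = 1*87 + 14, so a_2 = 1.
  87 = 6*14 + 3, so a_3 = 6.
  14 = 4*3 + 2, so a_4 = 4.
  3 = 1*2 + 1, so a_5 = 1.
  2 = 2*1 + 0, so a_6 = 2.
The remainder reaches 0 after 7 divisions, so the expansion has 7 partial quotients, read off in order.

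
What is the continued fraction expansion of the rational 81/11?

Run the Euclidean algorithm on 81 and 11; the successive quotients are the partial quotients a_0, a_1, ... (each step inverts the fractional part left over by the previous one):
  81 = 7*11 + 4, so a_0 = 7.
  11 = 2*4 + 3, so a_1 = 2.
  4 = 1*3 + 1, so a_2 = 1.
  3 = 3*1 + 0, so a_3 = 3.
The remainder reaches 0 after 4 divisions, so the expansion has 4 partial quotients, read off in order.

[7; 2, 1, 3]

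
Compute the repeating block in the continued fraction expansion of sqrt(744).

[27; (3, 1, 1, 1, 1, 1, 1, 1, 3, 54)]

Write x_i = (sqrt(744) + m_i)/d_i with (m_0, d_0) = (0, 1). a_0 = floor(sqrt(744)) = 27, since 27^2 = 729 <= 744 < 784 = 28^2.
Iterate m_{i+1} = d_i*a_i - m_i, d_{i+1} = (744 - m_{i+1}^2)/d_i, a_{i+1} = floor((a_0 + m_{i+1})/d_{i+1}):
  m_1 = 1*27 - 0 = 27, d_1 = (744 - 27^2)/1 = 15/1 = 15, a_1 = floor((27 + 27)/15) = 3.
  m_2 = 15*3 - 27 = 18, d_2 = (744 - 18^2)/15 = 420/15 = 28, a_2 = floor((27 + 18)/28) = 1.
  m_3 = 28*1 - 18 = 10, d_3 = (744 - 10^2)/28 = 644/28 = 23, a_3 = floor((27 + 10)/23) = 1.
  m_4 = 23*1 - 10 = 13, d_4 = (744 - 13^2)/23 = 575/23 = 25, a_4 = floor((27 + 13)/25) = 1.
  m_5 = 25*1 - 13 = 12, d_5 = (744 - 12^2)/25 = 600/25 = 24, a_5 = floor((27 + 12)/24) = 1.
  m_6 = 24*1 - 12 = 12, d_6 = (744 - 12^2)/24 = 600/24 = 25, a_6 = floor((27 + 12)/25) = 1.
  m_7 = 25*1 - 12 = 13, d_7 = (744 - 13^2)/25 = 575/25 = 23, a_7 = floor((27 + 13)/23) = 1.
  m_8 = 23*1 - 13 = 10, d_8 = (744 - 10^2)/23 = 644/23 = 28, a_8 = floor((27 + 10)/28) = 1.
  m_9 = 28*1 - 10 = 18, d_9 = (744 - 18^2)/28 = 420/28 = 15, a_9 = floor((27 + 18)/15) = 3.
  m_10 = 15*3 - 18 = 27, d_10 = (744 - 27^2)/15 = 15/15 = 1, a_10 = floor((27 + 27)/1) = 54.
  m_11 = 1*54 - 27 = 27, d_11 = (744 - 27^2)/1 = 15/1 = 15: (m_11, d_11) = (m_1, d_1) = (27, 15), so from here the quotients repeat a_1, ..., a_10; the period length is 10.
Hence the expansion of sqrt(744) is a_0 = 27 followed by the repeating block 3, 1, 1, 1, 1, 1, 1, 1, 3, 54 (period 10).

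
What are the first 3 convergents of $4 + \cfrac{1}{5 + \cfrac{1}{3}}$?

4/1, 21/5, 67/16

Using the convergent recurrence p_i = a_i*p_{i-1} + p_{i-2}, q_i = a_i*q_{i-1} + q_{i-2} with p_{-2}=0, p_{-1}=1, q_{-2}=1, q_{-1}=0:
  i=0: a_0=4, p_0 = 4*1 + 0 = 4, q_0 = 4*0 + 1 = 1.
  i=1: a_1=5, p_1 = 5*4 + 1 = 21, q_1 = 5*1 + 0 = 5.
  i=2: a_2=3, p_2 = 3*21 + 4 = 67, q_2 = 3*5 + 1 = 16.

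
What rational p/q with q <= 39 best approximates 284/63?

176/39

Expand x = 284/63 as a continued fraction with the Euclidean algorithm:
  284 = 4*63 + 32, so a_0 = 4.
  63 = 1*32 + 31, so a_1 = 1.
  32 = 1*31 + 1, so a_2 = 1.
  31 = 31*1 + 0, so a_3 = 31.
so x = [4; 1, 1, 31].
Convergents (p_i = a_i*p_{i-1} + p_{i-2}, q_i = a_i*q_{i-1} + q_{i-2} with p_{-2}=0, p_{-1}=1, q_{-2}=1, q_{-1}=0), until the denominator exceeds 39:
  i=0: a_0=4, p_0 = 4*1 + 0 = 4, q_0 = 4*0 + 1 = 1.
  i=1: a_1=1, p_1 = 1*4 + 1 = 5, q_1 = 1*1 + 0 = 1.
  i=2: a_2=1, p_2 = 1*5 + 4 = 9, q_2 = 1*1 + 1 = 2.
  i=3: a_3=31, p_3 = 31*9 + 5 = 284, q_3 = 31*2 + 1 = 63.
q_3 = 63 > 39, so the last convergent with denominator <= 39 is p_2/q_2 = 9/2.
The closest fraction with denominator <= 39 is either p_2/q_2 or the intermediate fraction (k*p_2 + p_1)/(k*q_2 + q_1) with the largest k >= 1 whose denominator stays <= 39; these approach x as k grows, and every other convergent or intermediate fraction in range is farther away.
Largest k: floor((39 - q_1)/q_2) = floor((39 - 1)/2) = 19.
That gives (19*9 + 5)/(19*2 + 1) = 176/39.
Compare the errors: |x - 9/2| = |284*2 - 9*63|/(63*2) = 1/126, and |x - 176/39| = |284*39 - 176*63|/(63*39) = 12/2457.
Cross-multiplying, 12*126 = 1512 < 2457 = 1*2457, so 12/2457 is smaller: the intermediate fraction 176/39 is closer to x than 9/2.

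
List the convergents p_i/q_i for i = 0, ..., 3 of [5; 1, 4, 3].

Using the convergent recurrence p_i = a_i*p_{i-1} + p_{i-2}, q_i = a_i*q_{i-1} + q_{i-2} with p_{-2}=0, p_{-1}=1, q_{-2}=1, q_{-1}=0:
  i=0: a_0=5, p_0 = 5*1 + 0 = 5, q_0 = 5*0 + 1 = 1.
  i=1: a_1=1, p_1 = 1*5 + 1 = 6, q_1 = 1*1 + 0 = 1.
  i=2: a_2=4, p_2 = 4*6 + 5 = 29, q_2 = 4*1 + 1 = 5.
  i=3: a_3=3, p_3 = 3*29 + 6 = 93, q_3 = 3*5 + 1 = 16.

5/1, 6/1, 29/5, 93/16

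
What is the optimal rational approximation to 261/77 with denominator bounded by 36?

61/18

Expand x = 261/77 as a continued fraction with the Euclidean algorithm:
  261 = 3*77 + 30, so a_0 = 3.
  77 = 2*30 + 17, so a_1 = 2.
  30 = 1*17 + 13, so a_2 = 1.
  17 = 1*13 + 4, so a_3 = 1.
  13 = 3*4 + 1, so a_4 = 3.
  4 = 4*1 + 0, so a_5 = 4.
so x = [3; 2, 1, 1, 3, 4].
Convergents (p_i = a_i*p_{i-1} + p_{i-2}, q_i = a_i*q_{i-1} + q_{i-2} with p_{-2}=0, p_{-1}=1, q_{-2}=1, q_{-1}=0), until the denominator exceeds 36:
  i=0: a_0=3, p_0 = 3*1 + 0 = 3, q_0 = 3*0 + 1 = 1.
  i=1: a_1=2, p_1 = 2*3 + 1 = 7, q_1 = 2*1 + 0 = 2.
  i=2: a_2=1, p_2 = 1*7 + 3 = 10, q_2 = 1*2 + 1 = 3.
  i=3: a_3=1, p_3 = 1*10 + 7 = 17, q_3 = 1*3 + 2 = 5.
  i=4: a_4=3, p_4 = 3*17 + 10 = 61, q_4 = 3*5 + 3 = 18.
  i=5: a_5=4, p_5 = 4*61 + 17 = 261, q_5 = 4*18 + 5 = 77.
q_5 = 77 > 36, so the last convergent with denominator <= 36 is p_4/q_4 = 61/18.
The closest fraction with denominator <= 36 is either p_4/q_4 or the intermediate fraction (k*p_4 + p_3)/(k*q_4 + q_3) with the largest k >= 1 whose denominator stays <= 36; these approach x as k grows, and every other convergent or intermediate fraction in range is farther away.
Largest k: floor((36 - q_3)/q_4) = floor((36 - 5)/18) = 1.
That gives (1*61 + 17)/(1*18 + 5) = 78/23.
Compare the errors: |x - 61/18| = |261*18 - 61*77|/(77*18) = 1/1386, and |x - 78/23| = |261*23 - 78*77|/(77*23) = 3/1771.
Cross-multiplying, 1*1771 = 1771 < 4158 = 3*1386, so 1/1386 is smaller: the convergent 61/18 is closer to x than 78/23.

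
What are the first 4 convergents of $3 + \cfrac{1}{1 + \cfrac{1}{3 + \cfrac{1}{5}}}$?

Using the convergent recurrence p_i = a_i*p_{i-1} + p_{i-2}, q_i = a_i*q_{i-1} + q_{i-2} with p_{-2}=0, p_{-1}=1, q_{-2}=1, q_{-1}=0:
  i=0: a_0=3, p_0 = 3*1 + 0 = 3, q_0 = 3*0 + 1 = 1.
  i=1: a_1=1, p_1 = 1*3 + 1 = 4, q_1 = 1*1 + 0 = 1.
  i=2: a_2=3, p_2 = 3*4 + 3 = 15, q_2 = 3*1 + 1 = 4.
  i=3: a_3=5, p_3 = 5*15 + 4 = 79, q_3 = 5*4 + 1 = 21.

3/1, 4/1, 15/4, 79/21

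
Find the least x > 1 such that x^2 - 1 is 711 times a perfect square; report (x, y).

(x, y) = (80, 3)

First expand sqrt(711) as a continued fraction. With x_i = (sqrt(711) + m_i)/d_i and (m_0, d_0) = (0, 1): a_0 = floor(sqrt(711)) = 26, since 26^2 = 676 <= 711 < 729 = 27^2.
Iterate m_{i+1} = d_i*a_i - m_i, d_{i+1} = (711 - m_{i+1}^2)/d_i, a_{i+1} = floor((a_0 + m_{i+1})/d_{i+1}):
  m_1 = 1*26 - 0 = 26, d_1 = (711 - 26^2)/1 = 35/1 = 35, a_1 = floor((26 + 26)/35) = 1.
  m_2 = 35*1 - 26 = 9, d_2 = (711 - 9^2)/35 = 630/35 = 18, a_2 = floor((26 + 9)/18) = 1.
  m_3 = 18*1 - 9 = 9, d_3 = (711 - 9^2)/18 = 630/18 = 35, a_3 = floor((26 + 9)/35) = 1.
  m_4 = 35*1 - 9 = 26, d_4 = (711 - 26^2)/35 = 35/35 = 1, a_4 = floor((26 + 26)/1) = 52.
  m_5 = 1*52 - 26 = 26, d_5 = (711 - 26^2)/1 = 35/1 = 35: (m_5, d_5) = (m_1, d_1) = (26, 35), so from here the quotients repeat a_1, ..., a_4; the period length is 4.
So sqrt(711) = [26; (1, 1, 1, 52)] with period length k = 4.
k is even, so the fundamental solution of x^2 - 711y^2 = 1 is (p_{k-1}, q_{k-1}) = (p_3, q_3); compute convergents through index 3.
Convergents (p_i = a_i*p_{i-1} + p_{i-2}, q_i = a_i*q_{i-1} + q_{i-2} with p_{-2}=0, p_{-1}=1, q_{-2}=1, q_{-1}=0):
  i=0: a_0=26, p_0 = 26*1 + 0 = 26, q_0 = 26*0 + 1 = 1.
  i=1: a_1=1, p_1 = 1*26 + 1 = 27, q_1 = 1*1 + 0 = 1.
  i=2: a_2=1, p_2 = 1*27 + 26 = 53, q_2 = 1*1 + 1 = 2.
  i=3: a_3=1, p_3 = 1*53 + 27 = 80, q_3 = 1*2 + 1 = 3.
Check: 80^2 - 711*3^2 = 6400 - 6399 = 1, so (x, y) = (80, 3) solves the equation, and by the theorem it is the least positive solution.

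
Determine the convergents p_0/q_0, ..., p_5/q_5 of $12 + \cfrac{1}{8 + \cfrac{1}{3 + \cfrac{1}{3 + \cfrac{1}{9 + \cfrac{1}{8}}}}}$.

12/1, 97/8, 303/25, 1006/83, 9357/772, 75862/6259

Using the convergent recurrence p_i = a_i*p_{i-1} + p_{i-2}, q_i = a_i*q_{i-1} + q_{i-2} with p_{-2}=0, p_{-1}=1, q_{-2}=1, q_{-1}=0:
  i=0: a_0=12, p_0 = 12*1 + 0 = 12, q_0 = 12*0 + 1 = 1.
  i=1: a_1=8, p_1 = 8*12 + 1 = 97, q_1 = 8*1 + 0 = 8.
  i=2: a_2=3, p_2 = 3*97 + 12 = 303, q_2 = 3*8 + 1 = 25.
  i=3: a_3=3, p_3 = 3*303 + 97 = 1006, q_3 = 3*25 + 8 = 83.
  i=4: a_4=9, p_4 = 9*1006 + 303 = 9357, q_4 = 9*83 + 25 = 772.
  i=5: a_5=8, p_5 = 8*9357 + 1006 = 75862, q_5 = 8*772 + 83 = 6259.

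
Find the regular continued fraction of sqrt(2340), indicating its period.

[48; (2, 1, 2, 10, 2, 1, 2, 96)]

Write x_i = (sqrt(2340) + m_i)/d_i with (m_0, d_0) = (0, 1). a_0 = floor(sqrt(2340)) = 48, since 48^2 = 2304 <= 2340 < 2401 = 49^2.
Iterate m_{i+1} = d_i*a_i - m_i, d_{i+1} = (2340 - m_{i+1}^2)/d_i, a_{i+1} = floor((a_0 + m_{i+1})/d_{i+1}):
  m_1 = 1*48 - 0 = 48, d_1 = (2340 - 48^2)/1 = 36/1 = 36, a_1 = floor((48 + 48)/36) = 2.
  m_2 = 36*2 - 48 = 24, d_2 = (2340 - 24^2)/36 = 1764/36 = 49, a_2 = floor((48 + 24)/49) = 1.
  m_3 = 49*1 - 24 = 25, d_3 = (2340 - 25^2)/49 = 1715/49 = 35, a_3 = floor((48 + 25)/35) = 2.
  m_4 = 35*2 - 25 = 45, d_4 = (2340 - 45^2)/35 = 315/35 = 9, a_4 = floor((48 + 45)/9) = 10.
  m_5 = 9*10 - 45 = 45, d_5 = (2340 - 45^2)/9 = 315/9 = 35, a_5 = floor((48 + 45)/35) = 2.
  m_6 = 35*2 - 45 = 25, d_6 = (2340 - 25^2)/35 = 1715/35 = 49, a_6 = floor((48 + 25)/49) = 1.
  m_7 = 49*1 - 25 = 24, d_7 = (2340 - 24^2)/49 = 1764/49 = 36, a_7 = floor((48 + 24)/36) = 2.
  m_8 = 36*2 - 24 = 48, d_8 = (2340 - 48^2)/36 = 36/36 = 1, a_8 = floor((48 + 48)/1) = 96.
  m_9 = 1*96 - 48 = 48, d_9 = (2340 - 48^2)/1 = 36/1 = 36: (m_9, d_9) = (m_1, d_1) = (48, 36), so from here the quotients repeat a_1, ..., a_8; the period length is 8.
Hence the expansion of sqrt(2340) is a_0 = 48 followed by the repeating block 2, 1, 2, 10, 2, 1, 2, 96 (period 8).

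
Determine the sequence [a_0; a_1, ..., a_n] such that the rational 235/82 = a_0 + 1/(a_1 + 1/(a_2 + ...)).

Run the Euclidean algorithm on 235 and 82; the successive quotients are the partial quotients a_0, a_1, ... (each step inverts the fractional part left over by the previous one):
  235 = 2*82 + 71, so a_0 = 2.
  82 = 1*71 + 11, so a_1 = 1.
  71 = 6*11 + 5, so a_2 = 6.
  11 = 2*5 + 1, so a_3 = 2.
  5 = 5*1 + 0, so a_4 = 5.
The remainder reaches 0 after 5 divisions, so the expansion has 5 partial quotients, read off in order.

[2; 1, 6, 2, 5]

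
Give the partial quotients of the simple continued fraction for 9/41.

Run the Euclidean algorithm on 9 and 41; the successive quotients are the partial quotients a_0, a_1, ... (each step inverts the fractional part left over by the previous one):
  9 = 0*41 + 9, so a_0 = 0.
  41 = 4*9 + 5, so a_1 = 4.
  9 = 1*5 + 4, so a_2 = 1.
  5 = 1*4 + 1, so a_3 = 1.
  4 = 4*1 + 0, so a_4 = 4.
The remainder reaches 0 after 5 divisions, so the expansion has 5 partial quotients, read off in order.

[0; 4, 1, 1, 4]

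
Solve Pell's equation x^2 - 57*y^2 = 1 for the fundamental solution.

First expand sqrt(57) as a continued fraction. With x_i = (sqrt(57) + m_i)/d_i and (m_0, d_0) = (0, 1): a_0 = floor(sqrt(57)) = 7, since 7^2 = 49 <= 57 < 64 = 8^2.
Iterate m_{i+1} = d_i*a_i - m_i, d_{i+1} = (57 - m_{i+1}^2)/d_i, a_{i+1} = floor((a_0 + m_{i+1})/d_{i+1}):
  m_1 = 1*7 - 0 = 7, d_1 = (57 - 7^2)/1 = 8/1 = 8, a_1 = floor((7 + 7)/8) = 1.
  m_2 = 8*1 - 7 = 1, d_2 = (57 - 1^2)/8 = 56/8 = 7, a_2 = floor((7 + 1)/7) = 1.
  m_3 = 7*1 - 1 = 6, d_3 = (57 - 6^2)/7 = 21/7 = 3, a_3 = floor((7 + 6)/3) = 4.
  m_4 = 3*4 - 6 = 6, d_4 = (57 - 6^2)/3 = 21/3 = 7, a_4 = floor((7 + 6)/7) = 1.
  m_5 = 7*1 - 6 = 1, d_5 = (57 - 1^2)/7 = 56/7 = 8, a_5 = floor((7 + 1)/8) = 1.
  m_6 = 8*1 - 1 = 7, d_6 = (57 - 7^2)/8 = 8/8 = 1, a_6 = floor((7 + 7)/1) = 14.
  m_7 = 1*14 - 7 = 7, d_7 = (57 - 7^2)/1 = 8/1 = 8: (m_7, d_7) = (m_1, d_1) = (7, 8), so from here the quotients repeat a_1, ..., a_6; the period length is 6.
So sqrt(57) = [7; (1, 1, 4, 1, 1, 14)] with period length k = 6.
k is even, so the fundamental solution of x^2 - 57y^2 = 1 is (p_{k-1}, q_{k-1}) = (p_5, q_5); compute convergents through index 5.
Convergents (p_i = a_i*p_{i-1} + p_{i-2}, q_i = a_i*q_{i-1} + q_{i-2} with p_{-2}=0, p_{-1}=1, q_{-2}=1, q_{-1}=0):
  i=0: a_0=7, p_0 = 7*1 + 0 = 7, q_0 = 7*0 + 1 = 1.
  i=1: a_1=1, p_1 = 1*7 + 1 = 8, q_1 = 1*1 + 0 = 1.
  i=2: a_2=1, p_2 = 1*8 + 7 = 15, q_2 = 1*1 + 1 = 2.
  i=3: a_3=4, p_3 = 4*15 + 8 = 68, q_3 = 4*2 + 1 = 9.
  i=4: a_4=1, p_4 = 1*68 + 15 = 83, q_4 = 1*9 + 2 = 11.
  i=5: a_5=1, p_5 = 1*83 + 68 = 151, q_5 = 1*11 + 9 = 20.
Check: 151^2 - 57*20^2 = 22801 - 22800 = 1, so (x, y) = (151, 20) solves the equation, and by the theorem it is the least positive solution.

(x, y) = (151, 20)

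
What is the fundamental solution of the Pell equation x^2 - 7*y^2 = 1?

First expand sqrt(7) as a continued fraction. With x_i = (sqrt(7) + m_i)/d_i and (m_0, d_0) = (0, 1): a_0 = floor(sqrt(7)) = 2, since 2^2 = 4 <= 7 < 9 = 3^2.
Iterate m_{i+1} = d_i*a_i - m_i, d_{i+1} = (7 - m_{i+1}^2)/d_i, a_{i+1} = floor((a_0 + m_{i+1})/d_{i+1}):
  m_1 = 1*2 - 0 = 2, d_1 = (7 - 2^2)/1 = 3/1 = 3, a_1 = floor((2 + 2)/3) = 1.
  m_2 = 3*1 - 2 = 1, d_2 = (7 - 1^2)/3 = 6/3 = 2, a_2 = floor((2 + 1)/2) = 1.
  m_3 = 2*1 - 1 = 1, d_3 = (7 - 1^2)/2 = 6/2 = 3, a_3 = floor((2 + 1)/3) = 1.
  m_4 = 3*1 - 1 = 2, d_4 = (7 - 2^2)/3 = 3/3 = 1, a_4 = floor((2 + 2)/1) = 4.
  m_5 = 1*4 - 2 = 2, d_5 = (7 - 2^2)/1 = 3/1 = 3: (m_5, d_5) = (m_1, d_1) = (2, 3), so from here the quotients repeat a_1, ..., a_4; the period length is 4.
So sqrt(7) = [2; (1, 1, 1, 4)] with period length k = 4.
k is even, so the fundamental solution of x^2 - 7y^2 = 1 is (p_{k-1}, q_{k-1}) = (p_3, q_3); compute convergents through index 3.
Convergents (p_i = a_i*p_{i-1} + p_{i-2}, q_i = a_i*q_{i-1} + q_{i-2} with p_{-2}=0, p_{-1}=1, q_{-2}=1, q_{-1}=0):
  i=0: a_0=2, p_0 = 2*1 + 0 = 2, q_0 = 2*0 + 1 = 1.
  i=1: a_1=1, p_1 = 1*2 + 1 = 3, q_1 = 1*1 + 0 = 1.
  i=2: a_2=1, p_2 = 1*3 + 2 = 5, q_2 = 1*1 + 1 = 2.
  i=3: a_3=1, p_3 = 1*5 + 3 = 8, q_3 = 1*2 + 1 = 3.
Check: 8^2 - 7*3^2 = 64 - 63 = 1, so (x, y) = (8, 3) solves the equation, and by the theorem it is the least positive solution.

(x, y) = (8, 3)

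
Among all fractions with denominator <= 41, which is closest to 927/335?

83/30

Expand x = 927/335 as a continued fraction with the Euclidean algorithm:
  927 = 2*335 + 257, so a_0 = 2.
  335 = 1*257 + 78, so a_1 = 1.
  257 = 3*78 + 23, so a_2 = 3.
  78 = 3*23 + 9, so a_3 = 3.
  23 = 2*9 + 5, so a_4 = 2.
  9 = 1*5 + 4, so a_5 = 1.
  5 = 1*4 + 1, so a_6 = 1.
  4 = 4*1 + 0, so a_7 = 4.
so x = [2; 1, 3, 3, 2, 1, 1, 4].
Convergents (p_i = a_i*p_{i-1} + p_{i-2}, q_i = a_i*q_{i-1} + q_{i-2} with p_{-2}=0, p_{-1}=1, q_{-2}=1, q_{-1}=0), until the denominator exceeds 41:
  i=0: a_0=2, p_0 = 2*1 + 0 = 2, q_0 = 2*0 + 1 = 1.
  i=1: a_1=1, p_1 = 1*2 + 1 = 3, q_1 = 1*1 + 0 = 1.
  i=2: a_2=3, p_2 = 3*3 + 2 = 11, q_2 = 3*1 + 1 = 4.
  i=3: a_3=3, p_3 = 3*11 + 3 = 36, q_3 = 3*4 + 1 = 13.
  i=4: a_4=2, p_4 = 2*36 + 11 = 83, q_4 = 2*13 + 4 = 30.
  i=5: a_5=1, p_5 = 1*83 + 36 = 119, q_5 = 1*30 + 13 = 43.
q_5 = 43 > 41, so the last convergent with denominator <= 41 is p_4/q_4 = 83/30.
The closest fraction with denominator <= 41 is either p_4/q_4 or the intermediate fraction (k*p_4 + p_3)/(k*q_4 + q_3) with the largest k >= 1 whose denominator stays <= 41; these approach x as k grows, and every other convergent or intermediate fraction in range is farther away.
Largest k: floor((41 - q_3)/q_4) = floor((41 - 13)/30) = 0.
Since k = 0, no intermediate fraction beyond p_4/q_4 has denominator <= 41, so the convergent 83/30 is the closest (its error is |927*30 - 83*335|/(335*30) = 5/10050).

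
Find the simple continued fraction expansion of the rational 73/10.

Run the Euclidean algorithm on 73 and 10; the successive quotients are the partial quotients a_0, a_1, ... (each step inverts the fractional part left over by the previous one):
  73 = 7*10 + 3, so a_0 = 7.
  10 = 3*3 + 1, so a_1 = 3.
  3 = 3*1 + 0, so a_2 = 3.
The remainder reaches 0 after 3 divisions, so the expansion has 3 partial quotients, read off in order.

[7; 3, 3]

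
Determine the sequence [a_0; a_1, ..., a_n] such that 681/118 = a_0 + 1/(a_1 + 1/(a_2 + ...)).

Run the Euclidean algorithm on 681 and 118; the successive quotients are the partial quotients a_0, a_1, ... (each step inverts the fractional part left over by the previous one):
  681 = 5*118 + 91, so a_0 = 5.
  118 = 1*91 + 27, so a_1 = 1.
  91 = 3*27 + 10, so a_2 = 3.
  27 = 2*10 + 7, so a_3 = 2.
  10 = 1*7 + 3, so a_4 = 1.
  7 = 2*3 + 1, so a_5 = 2.
  3 = 3*1 + 0, so a_6 = 3.
The remainder reaches 0 after 7 divisions, so the expansion has 7 partial quotients, read off in order.

[5; 1, 3, 2, 1, 2, 3]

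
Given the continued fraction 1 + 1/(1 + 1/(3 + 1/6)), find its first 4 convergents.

1/1, 2/1, 7/4, 44/25

Using the convergent recurrence p_i = a_i*p_{i-1} + p_{i-2}, q_i = a_i*q_{i-1} + q_{i-2} with p_{-2}=0, p_{-1}=1, q_{-2}=1, q_{-1}=0:
  i=0: a_0=1, p_0 = 1*1 + 0 = 1, q_0 = 1*0 + 1 = 1.
  i=1: a_1=1, p_1 = 1*1 + 1 = 2, q_1 = 1*1 + 0 = 1.
  i=2: a_2=3, p_2 = 3*2 + 1 = 7, q_2 = 3*1 + 1 = 4.
  i=3: a_3=6, p_3 = 6*7 + 2 = 44, q_3 = 6*4 + 1 = 25.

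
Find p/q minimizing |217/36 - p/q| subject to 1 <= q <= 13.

6/1

Expand x = 217/36 as a continued fraction with the Euclidean algorithm:
  217 = 6*36 + 1, so a_0 = 6.
  36 = 36*1 + 0, so a_1 = 36.
so x = [6; 36].
Convergents (p_i = a_i*p_{i-1} + p_{i-2}, q_i = a_i*q_{i-1} + q_{i-2} with p_{-2}=0, p_{-1}=1, q_{-2}=1, q_{-1}=0), until the denominator exceeds 13:
  i=0: a_0=6, p_0 = 6*1 + 0 = 6, q_0 = 6*0 + 1 = 1.
  i=1: a_1=36, p_1 = 36*6 + 1 = 217, q_1 = 36*1 + 0 = 36.
q_1 = 36 > 13, so the last convergent with denominator <= 13 is p_0/q_0 = 6/1.
The closest fraction with denominator <= 13 is either p_0/q_0 or the intermediate fraction (k*p_0 + p_{-1})/(k*q_0 + q_{-1}) with the largest k >= 1 whose denominator stays <= 13; these approach x as k grows, and every other convergent or intermediate fraction in range is farther away.
Largest k: floor((13 - q_{-1})/q_0) = floor((13 - 0)/1) = 13 (using the seeds p_{-1} = 1, q_{-1} = 0).
That gives (13*6 + 1)/(13*1 + 0) = 79/13.
Compare the errors: |x - 6/1| = |217*1 - 6*36|/(36*1) = 1/36, and |x - 79/13| = |217*13 - 79*36|/(36*13) = 23/468.
Cross-multiplying, 1*468 = 468 < 828 = 23*36, so 1/36 is smaller: the convergent 6/1 is closer to x than 79/13.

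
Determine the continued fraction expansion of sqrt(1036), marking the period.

[32; (5, 2, 1, 6, 2, 6, 1, 2, 5, 64)]

Write x_i = (sqrt(1036) + m_i)/d_i with (m_0, d_0) = (0, 1). a_0 = floor(sqrt(1036)) = 32, since 32^2 = 1024 <= 1036 < 1089 = 33^2.
Iterate m_{i+1} = d_i*a_i - m_i, d_{i+1} = (1036 - m_{i+1}^2)/d_i, a_{i+1} = floor((a_0 + m_{i+1})/d_{i+1}):
  m_1 = 1*32 - 0 = 32, d_1 = (1036 - 32^2)/1 = 12/1 = 12, a_1 = floor((32 + 32)/12) = 5.
  m_2 = 12*5 - 32 = 28, d_2 = (1036 - 28^2)/12 = 252/12 = 21, a_2 = floor((32 + 28)/21) = 2.
  m_3 = 21*2 - 28 = 14, d_3 = (1036 - 14^2)/21 = 840/21 = 40, a_3 = floor((32 + 14)/40) = 1.
  m_4 = 40*1 - 14 = 26, d_4 = (1036 - 26^2)/40 = 360/40 = 9, a_4 = floor((32 + 26)/9) = 6.
  m_5 = 9*6 - 26 = 28, d_5 = (1036 - 28^2)/9 = 252/9 = 28, a_5 = floor((32 + 28)/28) = 2.
  m_6 = 28*2 - 28 = 28, d_6 = (1036 - 28^2)/28 = 252/28 = 9, a_6 = floor((32 + 28)/9) = 6.
  m_7 = 9*6 - 28 = 26, d_7 = (1036 - 26^2)/9 = 360/9 = 40, a_7 = floor((32 + 26)/40) = 1.
  m_8 = 40*1 - 26 = 14, d_8 = (1036 - 14^2)/40 = 840/40 = 21, a_8 = floor((32 + 14)/21) = 2.
  m_9 = 21*2 - 14 = 28, d_9 = (1036 - 28^2)/21 = 252/21 = 12, a_9 = floor((32 + 28)/12) = 5.
  m_10 = 12*5 - 28 = 32, d_10 = (1036 - 32^2)/12 = 12/12 = 1, a_10 = floor((32 + 32)/1) = 64.
  m_11 = 1*64 - 32 = 32, d_11 = (1036 - 32^2)/1 = 12/1 = 12: (m_11, d_11) = (m_1, d_1) = (32, 12), so from here the quotients repeat a_1, ..., a_10; the period length is 10.
Hence the expansion of sqrt(1036) is a_0 = 32 followed by the repeating block 5, 2, 1, 6, 2, 6, 1, 2, 5, 64 (period 10).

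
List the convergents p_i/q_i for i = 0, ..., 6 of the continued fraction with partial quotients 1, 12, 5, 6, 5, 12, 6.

Using the convergent recurrence p_i = a_i*p_{i-1} + p_{i-2}, q_i = a_i*q_{i-1} + q_{i-2} with p_{-2}=0, p_{-1}=1, q_{-2}=1, q_{-1}=0:
  i=0: a_0=1, p_0 = 1*1 + 0 = 1, q_0 = 1*0 + 1 = 1.
  i=1: a_1=12, p_1 = 12*1 + 1 = 13, q_1 = 12*1 + 0 = 12.
  i=2: a_2=5, p_2 = 5*13 + 1 = 66, q_2 = 5*12 + 1 = 61.
  i=3: a_3=6, p_3 = 6*66 + 13 = 409, q_3 = 6*61 + 12 = 378.
  i=4: a_4=5, p_4 = 5*409 + 66 = 2111, q_4 = 5*378 + 61 = 1951.
  i=5: a_5=12, p_5 = 12*2111 + 409 = 25741, q_5 = 12*1951 + 378 = 23790.
  i=6: a_6=6, p_6 = 6*25741 + 2111 = 156557, q_6 = 6*23790 + 1951 = 144691.

1/1, 13/12, 66/61, 409/378, 2111/1951, 25741/23790, 156557/144691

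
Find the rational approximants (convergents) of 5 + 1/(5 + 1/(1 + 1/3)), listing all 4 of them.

5/1, 26/5, 31/6, 119/23

Using the convergent recurrence p_i = a_i*p_{i-1} + p_{i-2}, q_i = a_i*q_{i-1} + q_{i-2} with p_{-2}=0, p_{-1}=1, q_{-2}=1, q_{-1}=0:
  i=0: a_0=5, p_0 = 5*1 + 0 = 5, q_0 = 5*0 + 1 = 1.
  i=1: a_1=5, p_1 = 5*5 + 1 = 26, q_1 = 5*1 + 0 = 5.
  i=2: a_2=1, p_2 = 1*26 + 5 = 31, q_2 = 1*5 + 1 = 6.
  i=3: a_3=3, p_3 = 3*31 + 26 = 119, q_3 = 3*6 + 5 = 23.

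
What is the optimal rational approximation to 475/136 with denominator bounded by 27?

Expand x = 475/136 as a continued fraction with the Euclidean algorithm:
  475 = 3*136 + 67, so a_0 = 3.
  136 = 2*67 + 2, so a_1 = 2.
  67 = 33*2 + 1, so a_2 = 33.
  2 = 2*1 + 0, so a_3 = 2.
so x = [3; 2, 33, 2].
Convergents (p_i = a_i*p_{i-1} + p_{i-2}, q_i = a_i*q_{i-1} + q_{i-2} with p_{-2}=0, p_{-1}=1, q_{-2}=1, q_{-1}=0), until the denominator exceeds 27:
  i=0: a_0=3, p_0 = 3*1 + 0 = 3, q_0 = 3*0 + 1 = 1.
  i=1: a_1=2, p_1 = 2*3 + 1 = 7, q_1 = 2*1 + 0 = 2.
  i=2: a_2=33, p_2 = 33*7 + 3 = 234, q_2 = 33*2 + 1 = 67.
q_2 = 67 > 27, so the last convergent with denominator <= 27 is p_1/q_1 = 7/2.
The closest fraction with denominator <= 27 is either p_1/q_1 or the intermediate fraction (k*p_1 + p_0)/(k*q_1 + q_0) with the largest k >= 1 whose denominator stays <= 27; these approach x as k grows, and every other convergent or intermediate fraction in range is farther away.
Largest k: floor((27 - q_0)/q_1) = floor((27 - 1)/2) = 13.
That gives (13*7 + 3)/(13*2 + 1) = 94/27.
Compare the errors: |x - 7/2| = |475*2 - 7*136|/(136*2) = 2/272, and |x - 94/27| = |475*27 - 94*136|/(136*27) = 41/3672.
Cross-multiplying, 2*3672 = 7344 < 11152 = 41*272, so 2/272 is smaller: the convergent 7/2 is closer to x than 94/27.

7/2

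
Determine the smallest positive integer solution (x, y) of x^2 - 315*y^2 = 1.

(x, y) = (71, 4)

First expand sqrt(315) as a continued fraction. With x_i = (sqrt(315) + m_i)/d_i and (m_0, d_0) = (0, 1): a_0 = floor(sqrt(315)) = 17, since 17^2 = 289 <= 315 < 324 = 18^2.
Iterate m_{i+1} = d_i*a_i - m_i, d_{i+1} = (315 - m_{i+1}^2)/d_i, a_{i+1} = floor((a_0 + m_{i+1})/d_{i+1}):
  m_1 = 1*17 - 0 = 17, d_1 = (315 - 17^2)/1 = 26/1 = 26, a_1 = floor((17 + 17)/26) = 1.
  m_2 = 26*1 - 17 = 9, d_2 = (315 - 9^2)/26 = 234/26 = 9, a_2 = floor((17 + 9)/9) = 2.
  m_3 = 9*2 - 9 = 9, d_3 = (315 - 9^2)/9 = 234/9 = 26, a_3 = floor((17 + 9)/26) = 1.
  m_4 = 26*1 - 9 = 17, d_4 = (315 - 17^2)/26 = 26/26 = 1, a_4 = floor((17 + 17)/1) = 34.
  m_5 = 1*34 - 17 = 17, d_5 = (315 - 17^2)/1 = 26/1 = 26: (m_5, d_5) = (m_1, d_1) = (17, 26), so from here the quotients repeat a_1, ..., a_4; the period length is 4.
So sqrt(315) = [17; (1, 2, 1, 34)] with period length k = 4.
k is even, so the fundamental solution of x^2 - 315y^2 = 1 is (p_{k-1}, q_{k-1}) = (p_3, q_3); compute convergents through index 3.
Convergents (p_i = a_i*p_{i-1} + p_{i-2}, q_i = a_i*q_{i-1} + q_{i-2} with p_{-2}=0, p_{-1}=1, q_{-2}=1, q_{-1}=0):
  i=0: a_0=17, p_0 = 17*1 + 0 = 17, q_0 = 17*0 + 1 = 1.
  i=1: a_1=1, p_1 = 1*17 + 1 = 18, q_1 = 1*1 + 0 = 1.
  i=2: a_2=2, p_2 = 2*18 + 17 = 53, q_2 = 2*1 + 1 = 3.
  i=3: a_3=1, p_3 = 1*53 + 18 = 71, q_3 = 1*3 + 1 = 4.
Check: 71^2 - 315*4^2 = 5041 - 5040 = 1, so (x, y) = (71, 4) solves the equation, and by the theorem it is the least positive solution.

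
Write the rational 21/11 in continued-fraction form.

Run the Euclidean algorithm on 21 and 11; the successive quotients are the partial quotients a_0, a_1, ... (each step inverts the fractional part left over by the previous one):
  21 = 1*11 + 10, so a_0 = 1.
  11 = 1*10 + 1, so a_1 = 1.
  10 = 10*1 + 0, so a_2 = 10.
The remainder reaches 0 after 3 divisions, so the expansion has 3 partial quotients, read off in order.

[1; 1, 10]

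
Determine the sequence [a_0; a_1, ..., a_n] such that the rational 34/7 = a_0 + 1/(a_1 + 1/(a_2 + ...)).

[4; 1, 6]

Run the Euclidean algorithm on 34 and 7; the successive quotients are the partial quotients a_0, a_1, ... (each step inverts the fractional part left over by the previous one):
  34 = 4*7 + 6, so a_0 = 4.
  7 = 1*6 + 1, so a_1 = 1.
  6 = 6*1 + 0, so a_2 = 6.
The remainder reaches 0 after 3 divisions, so the expansion has 3 partial quotients, read off in order.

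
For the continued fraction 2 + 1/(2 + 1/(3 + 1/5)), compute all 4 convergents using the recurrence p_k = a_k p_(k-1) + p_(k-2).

Using the convergent recurrence p_i = a_i*p_{i-1} + p_{i-2}, q_i = a_i*q_{i-1} + q_{i-2} with p_{-2}=0, p_{-1}=1, q_{-2}=1, q_{-1}=0:
  i=0: a_0=2, p_0 = 2*1 + 0 = 2, q_0 = 2*0 + 1 = 1.
  i=1: a_1=2, p_1 = 2*2 + 1 = 5, q_1 = 2*1 + 0 = 2.
  i=2: a_2=3, p_2 = 3*5 + 2 = 17, q_2 = 3*2 + 1 = 7.
  i=3: a_3=5, p_3 = 5*17 + 5 = 90, q_3 = 5*7 + 2 = 37.

2/1, 5/2, 17/7, 90/37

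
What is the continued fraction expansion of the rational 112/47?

[2; 2, 1, 1, 1, 1, 3]

Run the Euclidean algorithm on 112 and 47; the successive quotients are the partial quotients a_0, a_1, ... (each step inverts the fractional part left over by the previous one):
  112 = 2*47 + 18, so a_0 = 2.
  47 = 2*18 + 11, so a_1 = 2.
  18 = 1*11 + 7, so a_2 = 1.
  11 = 1*7 + 4, so a_3 = 1.
  7 = 1*4 + 3, so a_4 = 1.
  4 = 1*3 + 1, so a_5 = 1.
  3 = 3*1 + 0, so a_6 = 3.
The remainder reaches 0 after 7 divisions, so the expansion has 7 partial quotients, read off in order.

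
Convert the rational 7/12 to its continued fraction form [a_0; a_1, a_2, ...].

Run the Euclidean algorithm on 7 and 12; the successive quotients are the partial quotients a_0, a_1, ... (each step inverts the fractional part left over by the previous one):
  7 = 0*12 + 7, so a_0 = 0.
  12 = 1*7 + 5, so a_1 = 1.
  7 = 1*5 + 2, so a_2 = 1.
  5 = 2*2 + 1, so a_3 = 2.
  2 = 2*1 + 0, so a_4 = 2.
The remainder reaches 0 after 5 divisions, so the expansion has 5 partial quotients, read off in order.

[0; 1, 1, 2, 2]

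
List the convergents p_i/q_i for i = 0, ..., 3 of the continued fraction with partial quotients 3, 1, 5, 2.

Using the convergent recurrence p_i = a_i*p_{i-1} + p_{i-2}, q_i = a_i*q_{i-1} + q_{i-2} with p_{-2}=0, p_{-1}=1, q_{-2}=1, q_{-1}=0:
  i=0: a_0=3, p_0 = 3*1 + 0 = 3, q_0 = 3*0 + 1 = 1.
  i=1: a_1=1, p_1 = 1*3 + 1 = 4, q_1 = 1*1 + 0 = 1.
  i=2: a_2=5, p_2 = 5*4 + 3 = 23, q_2 = 5*1 + 1 = 6.
  i=3: a_3=2, p_3 = 2*23 + 4 = 50, q_3 = 2*6 + 1 = 13.

3/1, 4/1, 23/6, 50/13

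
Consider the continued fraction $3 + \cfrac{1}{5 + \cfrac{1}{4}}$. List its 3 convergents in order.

Using the convergent recurrence p_i = a_i*p_{i-1} + p_{i-2}, q_i = a_i*q_{i-1} + q_{i-2} with p_{-2}=0, p_{-1}=1, q_{-2}=1, q_{-1}=0:
  i=0: a_0=3, p_0 = 3*1 + 0 = 3, q_0 = 3*0 + 1 = 1.
  i=1: a_1=5, p_1 = 5*3 + 1 = 16, q_1 = 5*1 + 0 = 5.
  i=2: a_2=4, p_2 = 4*16 + 3 = 67, q_2 = 4*5 + 1 = 21.

3/1, 16/5, 67/21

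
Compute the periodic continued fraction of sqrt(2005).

[44; (1, 3, 2, 21, 1, 16, 1, 21, 2, 3, 1, 88)]

Write x_i = (sqrt(2005) + m_i)/d_i with (m_0, d_0) = (0, 1). a_0 = floor(sqrt(2005)) = 44, since 44^2 = 1936 <= 2005 < 2025 = 45^2.
Iterate m_{i+1} = d_i*a_i - m_i, d_{i+1} = (2005 - m_{i+1}^2)/d_i, a_{i+1} = floor((a_0 + m_{i+1})/d_{i+1}):
  m_1 = 1*44 - 0 = 44, d_1 = (2005 - 44^2)/1 = 69/1 = 69, a_1 = floor((44 + 44)/69) = 1.
  m_2 = 69*1 - 44 = 25, d_2 = (2005 - 25^2)/69 = 1380/69 = 20, a_2 = floor((44 + 25)/20) = 3.
  m_3 = 20*3 - 25 = 35, d_3 = (2005 - 35^2)/20 = 780/20 = 39, a_3 = floor((44 + 35)/39) = 2.
  m_4 = 39*2 - 35 = 43, d_4 = (2005 - 43^2)/39 = 156/39 = 4, a_4 = floor((44 + 43)/4) = 21.
  m_5 = 4*21 - 43 = 41, d_5 = (2005 - 41^2)/4 = 324/4 = 81, a_5 = floor((44 + 41)/81) = 1.
  m_6 = 81*1 - 41 = 40, d_6 = (2005 - 40^2)/81 = 405/81 = 5, a_6 = floor((44 + 40)/5) = 16.
  m_7 = 5*16 - 40 = 40, d_7 = (2005 - 40^2)/5 = 405/5 = 81, a_7 = floor((44 + 40)/81) = 1.
  m_8 = 81*1 - 40 = 41, d_8 = (2005 - 41^2)/81 = 324/81 = 4, a_8 = floor((44 + 41)/4) = 21.
  m_9 = 4*21 - 41 = 43, d_9 = (2005 - 43^2)/4 = 156/4 = 39, a_9 = floor((44 + 43)/39) = 2.
  m_10 = 39*2 - 43 = 35, d_10 = (2005 - 35^2)/39 = 780/39 = 20, a_10 = floor((44 + 35)/20) = 3.
  m_11 = 20*3 - 35 = 25, d_11 = (2005 - 25^2)/20 = 1380/20 = 69, a_11 = floor((44 + 25)/69) = 1.
  m_12 = 69*1 - 25 = 44, d_12 = (2005 - 44^2)/69 = 69/69 = 1, a_12 = floor((44 + 44)/1) = 88.
  m_13 = 1*88 - 44 = 44, d_13 = (2005 - 44^2)/1 = 69/1 = 69: (m_13, d_13) = (m_1, d_1) = (44, 69), so from here the quotients repeat a_1, ..., a_12; the period length is 12.
Hence the expansion of sqrt(2005) is a_0 = 44 followed by the repeating block 1, 3, 2, 21, 1, 16, 1, 21, 2, 3, 1, 88 (period 12).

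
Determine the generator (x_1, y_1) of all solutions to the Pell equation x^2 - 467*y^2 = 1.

(x, y) = (1625626, 75225)

First expand sqrt(467) as a continued fraction. With x_i = (sqrt(467) + m_i)/d_i and (m_0, d_0) = (0, 1): a_0 = floor(sqrt(467)) = 21, since 21^2 = 441 <= 467 < 484 = 22^2.
Iterate m_{i+1} = d_i*a_i - m_i, d_{i+1} = (467 - m_{i+1}^2)/d_i, a_{i+1} = floor((a_0 + m_{i+1})/d_{i+1}):
  m_1 = 1*21 - 0 = 21, d_1 = (467 - 21^2)/1 = 26/1 = 26, a_1 = floor((21 + 21)/26) = 1.
  m_2 = 26*1 - 21 = 5, d_2 = (467 - 5^2)/26 = 442/26 = 17, a_2 = floor((21 + 5)/17) = 1.
  m_3 = 17*1 - 5 = 12, d_3 = (467 - 12^2)/17 = 323/17 = 19, a_3 = floor((21 + 12)/19) = 1.
  m_4 = 19*1 - 12 = 7, d_4 = (467 - 7^2)/19 = 418/19 = 22, a_4 = floor((21 + 7)/22) = 1.
  m_5 = 22*1 - 7 = 15, d_5 = (467 - 15^2)/22 = 242/22 = 11, a_5 = floor((21 + 15)/11) = 3.
  m_6 = 11*3 - 15 = 18, d_6 = (467 - 18^2)/11 = 143/11 = 13, a_6 = floor((21 + 18)/13) = 3.
  m_7 = 13*3 - 18 = 21, d_7 = (467 - 21^2)/13 = 26/13 = 2, a_7 = floor((21 + 21)/2) = 21.
  m_8 = 2*21 - 21 = 21, d_8 = (467 - 21^2)/2 = 26/2 = 13, a_8 = floor((21 + 21)/13) = 3.
  m_9 = 13*3 - 21 = 18, d_9 = (467 - 18^2)/13 = 143/13 = 11, a_9 = floor((21 + 18)/11) = 3.
  m_10 = 11*3 - 18 = 15, d_10 = (467 - 15^2)/11 = 242/11 = 22, a_10 = floor((21 + 15)/22) = 1.
  m_11 = 22*1 - 15 = 7, d_11 = (467 - 7^2)/22 = 418/22 = 19, a_11 = floor((21 + 7)/19) = 1.
  m_12 = 19*1 - 7 = 12, d_12 = (467 - 12^2)/19 = 323/19 = 17, a_12 = floor((21 + 12)/17) = 1.
  m_13 = 17*1 - 12 = 5, d_13 = (467 - 5^2)/17 = 442/17 = 26, a_13 = floor((21 + 5)/26) = 1.
  m_14 = 26*1 - 5 = 21, d_14 = (467 - 21^2)/26 = 26/26 = 1, a_14 = floor((21 + 21)/1) = 42.
  m_15 = 1*42 - 21 = 21, d_15 = (467 - 21^2)/1 = 26/1 = 26: (m_15, d_15) = (m_1, d_1) = (21, 26), so from here the quotients repeat a_1, ..., a_14; the period length is 14.
So sqrt(467) = [21; (1, 1, 1, 1, 3, 3, 21, 3, 3, 1, 1, 1, 1, 42)] with period length k = 14.
k is even, so the fundamental solution of x^2 - 467y^2 = 1 is (p_{k-1}, q_{k-1}) = (p_13, q_13); compute convergents through index 13.
Convergents (p_i = a_i*p_{i-1} + p_{i-2}, q_i = a_i*q_{i-1} + q_{i-2} with p_{-2}=0, p_{-1}=1, q_{-2}=1, q_{-1}=0):
  i=0: a_0=21, p_0 = 21*1 + 0 = 21, q_0 = 21*0 + 1 = 1.
  i=1: a_1=1, p_1 = 1*21 + 1 = 22, q_1 = 1*1 + 0 = 1.
  i=2: a_2=1, p_2 = 1*22 + 21 = 43, q_2 = 1*1 + 1 = 2.
  i=3: a_3=1, p_3 = 1*43 + 22 = 65, q_3 = 1*2 + 1 = 3.
  i=4: a_4=1, p_4 = 1*65 + 43 = 108, q_4 = 1*3 + 2 = 5.
  i=5: a_5=3, p_5 = 3*108 + 65 = 389, q_5 = 3*5 + 3 = 18.
  i=6: a_6=3, p_6 = 3*389 + 108 = 1275, q_6 = 3*18 + 5 = 59.
  i=7: a_7=21, p_7 = 21*1275 + 389 = 27164, q_7 = 21*59 + 18 = 1257.
  i=8: a_8=3, p_8 = 3*27164 + 1275 = 82767, q_8 = 3*1257 + 59 = 3830.
  i=9: a_9=3, p_9 = 3*82767 + 27164 = 275465, q_9 = 3*3830 + 1257 = 12747.
  i=10: a_10=1, p_10 = 1*275465 + 82767 = 358232, q_10 = 1*12747 + 3830 = 16577.
  i=11: a_11=1, p_11 = 1*358232 + 275465 = 633697, q_11 = 1*16577 + 12747 = 29324.
  i=12: a_12=1, p_12 = 1*633697 + 358232 = 991929, q_12 = 1*29324 + 16577 = 45901.
  i=13: a_13=1, p_13 = 1*991929 + 633697 = 1625626, q_13 = 1*45901 + 29324 = 75225.
Check: 1625626^2 - 467*75225^2 = 2642659891876 - 2642659891875 = 1, so (x, y) = (1625626, 75225) solves the equation, and by the theorem it is the least positive solution.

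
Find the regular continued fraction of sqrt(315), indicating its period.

Write x_i = (sqrt(315) + m_i)/d_i with (m_0, d_0) = (0, 1). a_0 = floor(sqrt(315)) = 17, since 17^2 = 289 <= 315 < 324 = 18^2.
Iterate m_{i+1} = d_i*a_i - m_i, d_{i+1} = (315 - m_{i+1}^2)/d_i, a_{i+1} = floor((a_0 + m_{i+1})/d_{i+1}):
  m_1 = 1*17 - 0 = 17, d_1 = (315 - 17^2)/1 = 26/1 = 26, a_1 = floor((17 + 17)/26) = 1.
  m_2 = 26*1 - 17 = 9, d_2 = (315 - 9^2)/26 = 234/26 = 9, a_2 = floor((17 + 9)/9) = 2.
  m_3 = 9*2 - 9 = 9, d_3 = (315 - 9^2)/9 = 234/9 = 26, a_3 = floor((17 + 9)/26) = 1.
  m_4 = 26*1 - 9 = 17, d_4 = (315 - 17^2)/26 = 26/26 = 1, a_4 = floor((17 + 17)/1) = 34.
  m_5 = 1*34 - 17 = 17, d_5 = (315 - 17^2)/1 = 26/1 = 26: (m_5, d_5) = (m_1, d_1) = (17, 26), so from here the quotients repeat a_1, ..., a_4; the period length is 4.
Hence the expansion of sqrt(315) is a_0 = 17 followed by the repeating block 1, 2, 1, 34 (period 4).

[17; (1, 2, 1, 34)]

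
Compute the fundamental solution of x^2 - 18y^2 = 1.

First expand sqrt(18) as a continued fraction. With x_i = (sqrt(18) + m_i)/d_i and (m_0, d_0) = (0, 1): a_0 = floor(sqrt(18)) = 4, since 4^2 = 16 <= 18 < 25 = 5^2.
Iterate m_{i+1} = d_i*a_i - m_i, d_{i+1} = (18 - m_{i+1}^2)/d_i, a_{i+1} = floor((a_0 + m_{i+1})/d_{i+1}):
  m_1 = 1*4 - 0 = 4, d_1 = (18 - 4^2)/1 = 2/1 = 2, a_1 = floor((4 + 4)/2) = 4.
  m_2 = 2*4 - 4 = 4, d_2 = (18 - 4^2)/2 = 2/2 = 1, a_2 = floor((4 + 4)/1) = 8.
  m_3 = 1*8 - 4 = 4, d_3 = (18 - 4^2)/1 = 2/1 = 2: (m_3, d_3) = (m_1, d_1) = (4, 2), so from here the quotients repeat a_1, a_2; the period length is 2.
So sqrt(18) = [4; (4, 8)] with period length k = 2.
k is even, so the fundamental solution of x^2 - 18y^2 = 1 is (p_{k-1}, q_{k-1}) = (p_1, q_1); compute convergents through index 1.
Convergents (p_i = a_i*p_{i-1} + p_{i-2}, q_i = a_i*q_{i-1} + q_{i-2} with p_{-2}=0, p_{-1}=1, q_{-2}=1, q_{-1}=0):
  i=0: a_0=4, p_0 = 4*1 + 0 = 4, q_0 = 4*0 + 1 = 1.
  i=1: a_1=4, p_1 = 4*4 + 1 = 17, q_1 = 4*1 + 0 = 4.
Check: 17^2 - 18*4^2 = 289 - 288 = 1, so (x, y) = (17, 4) solves the equation, and by the theorem it is the least positive solution.

(x, y) = (17, 4)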